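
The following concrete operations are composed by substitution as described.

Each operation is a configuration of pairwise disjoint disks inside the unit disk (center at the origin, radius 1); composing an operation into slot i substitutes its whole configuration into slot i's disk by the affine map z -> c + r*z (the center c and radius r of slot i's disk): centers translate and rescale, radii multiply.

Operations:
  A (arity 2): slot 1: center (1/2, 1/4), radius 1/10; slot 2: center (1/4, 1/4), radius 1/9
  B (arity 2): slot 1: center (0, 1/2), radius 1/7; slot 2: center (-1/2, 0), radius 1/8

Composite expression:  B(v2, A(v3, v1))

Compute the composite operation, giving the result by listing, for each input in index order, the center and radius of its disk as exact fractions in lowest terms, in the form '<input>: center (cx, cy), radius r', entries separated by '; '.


Each v-disk chains the slot maps above it in B; radii multiply.
input v2: composing its 1 substitution step yields center (0, 1/2), radius 1/7
input v3: composing its 2 substitution steps yields center (-7/16, 1/32), radius 1/80
input v1: composing its 2 substitution steps yields center (-15/32, 1/32), radius 1/72

v1: center (-15/32, 1/32), radius 1/72; v2: center (0, 1/2), radius 1/7; v3: center (-7/16, 1/32), radius 1/80


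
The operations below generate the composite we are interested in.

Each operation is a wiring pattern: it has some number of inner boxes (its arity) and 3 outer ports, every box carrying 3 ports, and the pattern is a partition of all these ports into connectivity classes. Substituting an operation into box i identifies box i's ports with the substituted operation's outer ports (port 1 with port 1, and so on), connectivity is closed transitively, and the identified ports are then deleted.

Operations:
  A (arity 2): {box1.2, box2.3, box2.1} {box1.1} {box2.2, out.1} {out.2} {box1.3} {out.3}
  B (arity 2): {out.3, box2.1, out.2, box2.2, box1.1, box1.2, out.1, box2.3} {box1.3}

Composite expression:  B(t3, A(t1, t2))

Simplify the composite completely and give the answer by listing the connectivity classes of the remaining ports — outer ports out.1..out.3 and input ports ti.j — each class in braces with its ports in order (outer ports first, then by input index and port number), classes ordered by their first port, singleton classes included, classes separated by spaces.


Treat the ports identified at B as solder joints: merge, then drop.
after A, the pattern on (t1, t2) reads {out.1, t2.2} {out.2} {out.3} {t1.1} {t1.2, t2.1, t2.3} {t1.3} (out.j = its outer ports)
after B, the pattern on (t3, t1, t2) reads {out.1, out.2, out.3, t2.2, t3.1, t3.2} {t1.1} {t1.2, t2.1, t2.3} {t1.3} {t3.3} (out.j = its outer ports)

{out.1, out.2, out.3, t2.2, t3.1, t3.2} {t1.1} {t1.2, t2.1, t2.3} {t1.3} {t3.3}


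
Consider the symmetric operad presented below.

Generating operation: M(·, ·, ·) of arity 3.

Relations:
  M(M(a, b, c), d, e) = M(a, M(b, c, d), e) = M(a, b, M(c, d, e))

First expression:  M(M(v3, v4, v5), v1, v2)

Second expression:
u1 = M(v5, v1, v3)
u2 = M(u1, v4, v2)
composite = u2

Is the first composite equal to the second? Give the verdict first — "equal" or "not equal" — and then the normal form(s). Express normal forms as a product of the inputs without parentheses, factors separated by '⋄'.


not equal; the first gives v3 ⋄ v4 ⋄ v5 ⋄ v1 ⋄ v2 and the second v5 ⋄ v1 ⋄ v3 ⋄ v4 ⋄ v2

Reducing the first expression gives v3 ⋄ v4 ⋄ v5 ⋄ v1 ⋄ v2
Reducing the second expression gives v5 ⋄ v1 ⋄ v3 ⋄ v4 ⋄ v2
Distinct normal forms: not equal.


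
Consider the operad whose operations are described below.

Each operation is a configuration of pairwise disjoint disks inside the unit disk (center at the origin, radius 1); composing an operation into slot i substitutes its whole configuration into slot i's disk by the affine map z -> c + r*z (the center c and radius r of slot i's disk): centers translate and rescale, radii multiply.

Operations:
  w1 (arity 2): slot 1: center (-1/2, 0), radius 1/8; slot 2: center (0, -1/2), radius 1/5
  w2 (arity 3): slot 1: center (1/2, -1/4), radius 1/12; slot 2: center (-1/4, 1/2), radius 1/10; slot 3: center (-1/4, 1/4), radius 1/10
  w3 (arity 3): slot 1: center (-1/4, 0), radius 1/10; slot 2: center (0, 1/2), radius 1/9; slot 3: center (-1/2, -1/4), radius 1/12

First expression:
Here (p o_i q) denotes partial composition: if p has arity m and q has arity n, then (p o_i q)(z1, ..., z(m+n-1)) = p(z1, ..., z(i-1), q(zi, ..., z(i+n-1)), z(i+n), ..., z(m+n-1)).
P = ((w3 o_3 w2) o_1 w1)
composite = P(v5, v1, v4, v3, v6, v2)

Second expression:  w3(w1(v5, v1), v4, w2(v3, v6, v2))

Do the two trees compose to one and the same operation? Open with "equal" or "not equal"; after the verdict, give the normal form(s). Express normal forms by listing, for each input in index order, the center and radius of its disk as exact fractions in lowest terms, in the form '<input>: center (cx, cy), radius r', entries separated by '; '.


equal; the common form is v1: center (-1/4, -1/20), radius 1/50; v2: center (-25/48, -11/48), radius 1/120; v3: center (-11/24, -13/48), radius 1/144; v4: center (0, 1/2), radius 1/9; v5: center (-3/10, 0), radius 1/80; v6: center (-25/48, -5/24), radius 1/120


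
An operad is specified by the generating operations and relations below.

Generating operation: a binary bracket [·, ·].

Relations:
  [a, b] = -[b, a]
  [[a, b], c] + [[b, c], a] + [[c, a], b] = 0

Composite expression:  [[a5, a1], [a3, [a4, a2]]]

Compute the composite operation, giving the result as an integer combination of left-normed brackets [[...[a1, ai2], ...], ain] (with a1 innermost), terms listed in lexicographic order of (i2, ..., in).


Expand each bracket as ab - ba; the a1-initial words give the coefficients.
Composite bracket: [[a5, a1], [a3, [a4, a2]]]
Full expansion: 16 signed words from ab - ba (2^4 = 16).
Keep just the words that open with a1:
  from a1a5a2a4a3, sign -1: term -[[[[a1, a5], a2], a4], a3]
  from a1a5a3a2a4, sign +1: term +[[[[a1, a5], a3], a2], a4]
  from a1a5a3a4a2, sign -1: term -[[[[a1, a5], a3], a4], a2]
  from a1a5a4a2a3, sign +1: term +[[[[a1, a5], a4], a2], a3]

-[[[[a1, a5], a2], a4], a3] + [[[[a1, a5], a3], a2], a4] - [[[[a1, a5], a3], a4], a2] + [[[[a1, a5], a4], a2], a3]


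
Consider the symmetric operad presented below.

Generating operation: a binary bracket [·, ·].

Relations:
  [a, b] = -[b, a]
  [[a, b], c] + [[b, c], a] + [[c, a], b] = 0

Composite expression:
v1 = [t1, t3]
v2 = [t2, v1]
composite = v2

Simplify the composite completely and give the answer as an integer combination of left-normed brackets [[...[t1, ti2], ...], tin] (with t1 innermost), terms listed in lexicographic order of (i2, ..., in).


Expand each bracket as ab - ba; the t1-initial words give the coefficients.
Composite bracket: [t2, [t1, t3]]
Full expansion: 4 signed words from ab - ba (2^2 = 4).
The t1-initial words carry the normal form:
  t1t3t2 (sign -1) contributes -[[t1, t3], t2]

-[[t1, t3], t2]


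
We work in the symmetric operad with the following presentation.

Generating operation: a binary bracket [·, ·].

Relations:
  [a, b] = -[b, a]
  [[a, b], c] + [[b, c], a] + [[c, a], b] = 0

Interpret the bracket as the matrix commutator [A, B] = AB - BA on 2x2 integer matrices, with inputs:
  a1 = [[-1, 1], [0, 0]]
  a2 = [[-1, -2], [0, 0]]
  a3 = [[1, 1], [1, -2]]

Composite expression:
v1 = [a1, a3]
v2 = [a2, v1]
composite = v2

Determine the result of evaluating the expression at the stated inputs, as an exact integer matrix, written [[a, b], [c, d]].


[a1, a3] = [[1, -4], [1, -1]]
[a2, [a1, a3]] = [[-2, 8], [1, 2]]

[[-2, 8], [1, 2]]


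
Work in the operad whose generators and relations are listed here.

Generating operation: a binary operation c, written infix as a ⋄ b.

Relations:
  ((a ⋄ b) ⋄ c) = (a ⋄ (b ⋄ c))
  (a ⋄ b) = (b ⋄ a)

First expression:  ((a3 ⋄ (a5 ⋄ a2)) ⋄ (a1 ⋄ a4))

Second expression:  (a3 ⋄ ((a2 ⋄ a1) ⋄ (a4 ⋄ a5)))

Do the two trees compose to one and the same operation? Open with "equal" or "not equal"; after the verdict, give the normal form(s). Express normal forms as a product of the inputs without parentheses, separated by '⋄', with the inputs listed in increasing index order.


equal — both sides give a1 ⋄ a2 ⋄ a3 ⋄ a4 ⋄ a5

In normal form, the first expression is a1 ⋄ a2 ⋄ a3 ⋄ a4 ⋄ a5
In normal form, the second expression is a1 ⋄ a2 ⋄ a3 ⋄ a4 ⋄ a5
The forms coincide; equal.


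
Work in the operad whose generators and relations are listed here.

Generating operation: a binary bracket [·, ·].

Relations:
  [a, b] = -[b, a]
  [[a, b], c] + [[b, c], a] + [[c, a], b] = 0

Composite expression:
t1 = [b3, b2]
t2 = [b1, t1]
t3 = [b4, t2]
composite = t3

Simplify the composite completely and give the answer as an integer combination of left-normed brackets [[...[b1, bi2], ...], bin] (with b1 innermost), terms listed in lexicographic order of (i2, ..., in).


[[[b1, b2], b3], b4] - [[[b1, b3], b2], b4]

Skip Jacobi rewriting: expand, keep b1-initial words, read off terms.
Composite bracket: [b4, [b1, [b3, b2]]]
Under [a, b] = ab - ba we get 8 signed associative words (2^3 = 8).
Only words starting with b1 matter:
  b1b2b3b4 (sign +1) contributes +[[[b1, b2], b3], b4]
  b1b3b2b4 (sign -1) contributes -[[[b1, b3], b2], b4]


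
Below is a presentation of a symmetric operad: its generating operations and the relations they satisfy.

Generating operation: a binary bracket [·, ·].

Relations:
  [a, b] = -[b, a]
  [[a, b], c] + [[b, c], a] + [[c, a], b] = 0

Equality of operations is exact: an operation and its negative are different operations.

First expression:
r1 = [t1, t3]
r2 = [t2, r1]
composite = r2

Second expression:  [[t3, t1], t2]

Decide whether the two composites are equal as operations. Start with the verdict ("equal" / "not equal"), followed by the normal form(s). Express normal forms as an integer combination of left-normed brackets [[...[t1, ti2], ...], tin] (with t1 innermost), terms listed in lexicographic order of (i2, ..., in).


equal; both compose to -[[t1, t3], t2]

Reducing the first expression gives -[[t1, t3], t2]
Reducing the second expression gives -[[t1, t3], t2]
Both agree, so they are equal.


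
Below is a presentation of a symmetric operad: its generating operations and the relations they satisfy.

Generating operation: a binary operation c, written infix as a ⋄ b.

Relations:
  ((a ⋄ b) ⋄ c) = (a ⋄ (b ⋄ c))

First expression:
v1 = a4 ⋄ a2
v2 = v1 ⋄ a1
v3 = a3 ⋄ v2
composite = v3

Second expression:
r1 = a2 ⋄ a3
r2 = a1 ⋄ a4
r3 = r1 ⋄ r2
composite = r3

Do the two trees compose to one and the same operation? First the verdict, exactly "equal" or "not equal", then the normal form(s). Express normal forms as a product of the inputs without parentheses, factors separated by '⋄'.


not equal; first: a3 ⋄ a4 ⋄ a2 ⋄ a1; second: a2 ⋄ a3 ⋄ a1 ⋄ a4


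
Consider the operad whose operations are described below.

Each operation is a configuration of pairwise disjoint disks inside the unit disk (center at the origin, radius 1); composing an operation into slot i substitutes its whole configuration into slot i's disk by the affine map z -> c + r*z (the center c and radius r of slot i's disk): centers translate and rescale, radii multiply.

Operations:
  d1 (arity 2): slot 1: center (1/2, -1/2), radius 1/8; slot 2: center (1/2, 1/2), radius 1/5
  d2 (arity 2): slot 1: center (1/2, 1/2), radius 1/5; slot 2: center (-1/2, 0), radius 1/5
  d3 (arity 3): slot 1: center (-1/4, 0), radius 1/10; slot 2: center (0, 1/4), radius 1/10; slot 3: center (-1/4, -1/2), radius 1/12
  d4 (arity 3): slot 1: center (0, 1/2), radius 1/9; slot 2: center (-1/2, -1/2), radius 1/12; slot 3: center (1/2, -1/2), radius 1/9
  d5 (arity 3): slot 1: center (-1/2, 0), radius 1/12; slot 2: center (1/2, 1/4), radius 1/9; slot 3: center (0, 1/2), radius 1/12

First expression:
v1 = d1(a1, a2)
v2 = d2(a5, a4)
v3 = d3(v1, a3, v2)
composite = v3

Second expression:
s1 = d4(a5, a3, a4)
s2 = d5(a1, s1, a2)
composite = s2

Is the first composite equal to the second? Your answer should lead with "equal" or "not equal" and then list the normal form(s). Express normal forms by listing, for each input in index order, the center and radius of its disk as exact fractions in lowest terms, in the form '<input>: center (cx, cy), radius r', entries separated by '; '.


The first composite normalizes to a1: center (-1/5, -1/20), radius 1/80; a2: center (-1/5, 1/20), radius 1/50; a3: center (0, 1/4), radius 1/10; a4: center (-7/24, -1/2), radius 1/60; a5: center (-5/24, -11/24), radius 1/60
The second composite normalizes to a1: center (-1/2, 0), radius 1/12; a2: center (0, 1/2), radius 1/12; a3: center (4/9, 7/36), radius 1/108; a4: center (5/9, 7/36), radius 1/81; a5: center (1/2, 11/36), radius 1/81
Distinct normal forms: not equal.

not equal — first a1: center (-1/5, -1/20), radius 1/80; a2: center (-1/5, 1/20), radius 1/50; a3: center (0, 1/4), radius 1/10; a4: center (-7/24, -1/2), radius 1/60; a5: center (-5/24, -11/24), radius 1/60, second a1: center (-1/2, 0), radius 1/12; a2: center (0, 1/2), radius 1/12; a3: center (4/9, 7/36), radius 1/108; a4: center (5/9, 7/36), radius 1/81; a5: center (1/2, 11/36), radius 1/81


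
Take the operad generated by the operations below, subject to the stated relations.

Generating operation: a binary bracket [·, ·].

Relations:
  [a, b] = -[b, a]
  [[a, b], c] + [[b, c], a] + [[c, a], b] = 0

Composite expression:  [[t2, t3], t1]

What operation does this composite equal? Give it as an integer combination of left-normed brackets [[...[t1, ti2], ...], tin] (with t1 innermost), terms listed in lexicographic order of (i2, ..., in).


-[[t1, t2], t3] + [[t1, t3], t2]

Expand each bracket as ab - ba; the t1-initial words give the coefficients.
Composite bracket: [[t2, t3], t1]
The bracket unfolds into 4 signed words via [a, b] = ab - ba (2^2 = 4).
Keep just the words that open with t1:
  from t1t2t3, sign -1: term -[[t1, t2], t3]
  from t1t3t2, sign +1: term +[[t1, t3], t2]


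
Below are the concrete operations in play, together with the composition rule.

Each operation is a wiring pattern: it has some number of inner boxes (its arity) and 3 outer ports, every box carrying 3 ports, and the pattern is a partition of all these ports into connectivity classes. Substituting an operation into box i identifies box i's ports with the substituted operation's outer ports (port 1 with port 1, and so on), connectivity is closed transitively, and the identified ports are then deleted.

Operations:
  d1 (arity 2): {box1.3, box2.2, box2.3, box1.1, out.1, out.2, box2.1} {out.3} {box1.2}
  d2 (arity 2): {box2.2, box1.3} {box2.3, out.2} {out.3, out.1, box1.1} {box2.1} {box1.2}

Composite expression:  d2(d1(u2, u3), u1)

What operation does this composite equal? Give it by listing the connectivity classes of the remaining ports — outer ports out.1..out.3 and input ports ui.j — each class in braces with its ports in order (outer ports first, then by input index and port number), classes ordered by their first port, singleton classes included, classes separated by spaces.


Reachability decides: close wires over d2-identified ports.
composing d1 on (u2, u3), with out.j its own outer ports: {out.1, out.2, u2.1, u2.3, u3.1, u3.2, u3.3} {out.3} {u2.2}
composing d2 on (u2, u3, u1), with out.j its own outer ports: {out.1, out.3, u2.1, u2.3, u3.1, u3.2, u3.3} {out.2, u1.3} {u1.1} {u1.2} {u2.2}

{out.1, out.3, u2.1, u2.3, u3.1, u3.2, u3.3} {out.2, u1.3} {u1.1} {u1.2} {u2.2}


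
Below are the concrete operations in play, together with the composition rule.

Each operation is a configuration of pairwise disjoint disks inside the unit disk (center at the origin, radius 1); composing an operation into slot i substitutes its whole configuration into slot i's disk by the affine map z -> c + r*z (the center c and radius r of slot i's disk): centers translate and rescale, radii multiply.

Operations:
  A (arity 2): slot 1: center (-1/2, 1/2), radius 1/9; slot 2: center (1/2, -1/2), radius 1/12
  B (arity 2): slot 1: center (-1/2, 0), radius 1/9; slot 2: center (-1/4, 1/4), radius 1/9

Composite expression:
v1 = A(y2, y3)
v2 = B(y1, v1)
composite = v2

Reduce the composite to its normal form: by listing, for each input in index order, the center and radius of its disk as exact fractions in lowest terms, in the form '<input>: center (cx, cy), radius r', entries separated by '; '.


y1: center (-1/2, 0), radius 1/9; y2: center (-11/36, 11/36), radius 1/81; y3: center (-7/36, 7/36), radius 1/108

Below B, radii multiply path by path; the y-disk centers shift.
tracing y1 down its 1-map path: center (-1/2, 0), radius 1/9
tracing y2 down its 2-map path: center (-11/36, 11/36), radius 1/81
tracing y3 down its 2-map path: center (-7/36, 7/36), radius 1/108


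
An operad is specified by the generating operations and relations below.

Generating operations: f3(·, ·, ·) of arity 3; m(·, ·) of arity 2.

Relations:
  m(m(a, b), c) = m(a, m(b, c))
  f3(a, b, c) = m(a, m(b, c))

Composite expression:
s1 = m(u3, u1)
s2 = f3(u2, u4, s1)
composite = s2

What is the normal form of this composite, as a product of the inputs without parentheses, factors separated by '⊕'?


The f3-tree's shape is irrelevant; the u-reading-order decides.
m(u3, u1) linearizes to u3 ⊕ u1
f3(u2, u4, m(u3, u1)) linearizes to u2 ⊕ u4 ⊕ u3 ⊕ u1

u2 ⊕ u4 ⊕ u3 ⊕ u1


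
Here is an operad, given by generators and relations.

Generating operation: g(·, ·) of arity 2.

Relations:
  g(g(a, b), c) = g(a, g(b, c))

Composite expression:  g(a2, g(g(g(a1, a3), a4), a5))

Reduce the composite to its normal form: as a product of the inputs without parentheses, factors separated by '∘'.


The g-tree's shape is irrelevant; the a-reading-order decides.
g(a1, a3) flattens to a1 ∘ a3
g(g(a1, a3), a4) flattens to a1 ∘ a3 ∘ a4
g(g(g(a1, a3), a4), a5) flattens to a1 ∘ a3 ∘ a4 ∘ a5
g(a2, g(g(g(a1, a3), a4), a5)) flattens to a2 ∘ a1 ∘ a3 ∘ a4 ∘ a5

a2 ∘ a1 ∘ a3 ∘ a4 ∘ a5


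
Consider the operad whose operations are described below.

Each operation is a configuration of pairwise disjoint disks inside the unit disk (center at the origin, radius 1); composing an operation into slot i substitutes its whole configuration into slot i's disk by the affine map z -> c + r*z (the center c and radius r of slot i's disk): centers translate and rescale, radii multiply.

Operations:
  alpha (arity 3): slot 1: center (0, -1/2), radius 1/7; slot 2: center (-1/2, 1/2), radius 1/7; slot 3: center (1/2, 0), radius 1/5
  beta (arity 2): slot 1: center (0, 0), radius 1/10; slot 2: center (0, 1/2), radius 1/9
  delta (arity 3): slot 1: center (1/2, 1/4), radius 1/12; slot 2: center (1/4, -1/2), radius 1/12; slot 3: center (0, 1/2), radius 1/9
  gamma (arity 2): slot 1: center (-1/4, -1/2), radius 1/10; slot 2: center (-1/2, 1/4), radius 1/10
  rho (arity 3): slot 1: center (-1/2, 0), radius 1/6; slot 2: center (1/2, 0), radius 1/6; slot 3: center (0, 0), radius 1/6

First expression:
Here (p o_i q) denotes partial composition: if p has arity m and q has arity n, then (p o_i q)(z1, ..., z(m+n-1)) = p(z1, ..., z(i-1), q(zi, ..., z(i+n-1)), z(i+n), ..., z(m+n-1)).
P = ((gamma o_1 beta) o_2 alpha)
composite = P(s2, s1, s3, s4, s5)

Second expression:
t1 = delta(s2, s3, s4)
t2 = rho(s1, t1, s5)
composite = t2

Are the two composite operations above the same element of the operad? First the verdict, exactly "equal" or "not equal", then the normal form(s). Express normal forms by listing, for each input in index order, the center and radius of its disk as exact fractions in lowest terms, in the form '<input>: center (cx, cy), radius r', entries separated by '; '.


not equal — first s1: center (-1/4, -41/90), radius 1/630; s2: center (-1/4, -1/2), radius 1/100; s3: center (-23/90, -4/9), radius 1/630; s4: center (-11/45, -9/20), radius 1/450; s5: center (-1/2, 1/4), radius 1/10, second s1: center (-1/2, 0), radius 1/6; s2: center (7/12, 1/24), radius 1/72; s3: center (13/24, -1/12), radius 1/72; s4: center (1/2, 1/12), radius 1/54; s5: center (0, 0), radius 1/6

Reducing the first expression gives s1: center (-1/4, -41/90), radius 1/630; s2: center (-1/4, -1/2), radius 1/100; s3: center (-23/90, -4/9), radius 1/630; s4: center (-11/45, -9/20), radius 1/450; s5: center (-1/2, 1/4), radius 1/10
Reducing the second expression gives s1: center (-1/2, 0), radius 1/6; s2: center (7/12, 1/24), radius 1/72; s3: center (13/24, -1/12), radius 1/72; s4: center (1/2, 1/12), radius 1/54; s5: center (0, 0), radius 1/6
No match — not equal.


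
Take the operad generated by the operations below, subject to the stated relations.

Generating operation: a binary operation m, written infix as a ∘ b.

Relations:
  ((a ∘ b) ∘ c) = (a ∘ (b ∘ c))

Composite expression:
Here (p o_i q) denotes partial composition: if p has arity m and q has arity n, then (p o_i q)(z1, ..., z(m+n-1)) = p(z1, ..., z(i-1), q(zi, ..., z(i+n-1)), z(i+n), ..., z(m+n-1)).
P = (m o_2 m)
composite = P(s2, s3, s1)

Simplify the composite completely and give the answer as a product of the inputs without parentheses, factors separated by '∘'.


Every regrouping of m is equal, so read the s-inputs in written order.
(s3 ∘ s1) linearizes to s3 ∘ s1
(s2 ∘ (s3 ∘ s1)) linearizes to s2 ∘ s3 ∘ s1

s2 ∘ s3 ∘ s1


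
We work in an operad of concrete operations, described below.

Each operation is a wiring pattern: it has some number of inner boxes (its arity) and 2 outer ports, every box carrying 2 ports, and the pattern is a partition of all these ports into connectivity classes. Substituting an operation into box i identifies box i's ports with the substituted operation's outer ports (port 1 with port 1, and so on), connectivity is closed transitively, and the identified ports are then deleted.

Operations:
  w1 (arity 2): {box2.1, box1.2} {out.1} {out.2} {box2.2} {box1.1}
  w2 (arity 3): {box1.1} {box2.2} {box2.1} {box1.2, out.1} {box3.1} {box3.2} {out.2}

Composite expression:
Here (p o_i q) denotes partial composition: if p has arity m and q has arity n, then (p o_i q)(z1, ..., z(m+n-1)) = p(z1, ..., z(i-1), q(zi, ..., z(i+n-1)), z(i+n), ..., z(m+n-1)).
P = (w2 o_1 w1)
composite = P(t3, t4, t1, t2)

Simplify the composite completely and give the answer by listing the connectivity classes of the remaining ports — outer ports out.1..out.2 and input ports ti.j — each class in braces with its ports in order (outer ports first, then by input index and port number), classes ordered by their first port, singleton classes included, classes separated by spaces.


After gluing at w2, chains via deleted ports link the t-ports.
the subtree at w1 composes to {out.1} {out.2} {t3.1} {t3.2, t4.1} {t4.2} on (t3, t4); out.j = own outer ports
the subtree at w2 composes to {out.1} {out.2} {t1.1} {t1.2} {t2.1} {t2.2} {t3.1} {t3.2, t4.1} {t4.2} on (t3, t4, t1, t2); out.j = own outer ports

{out.1} {out.2} {t1.1} {t1.2} {t2.1} {t2.2} {t3.1} {t3.2, t4.1} {t4.2}


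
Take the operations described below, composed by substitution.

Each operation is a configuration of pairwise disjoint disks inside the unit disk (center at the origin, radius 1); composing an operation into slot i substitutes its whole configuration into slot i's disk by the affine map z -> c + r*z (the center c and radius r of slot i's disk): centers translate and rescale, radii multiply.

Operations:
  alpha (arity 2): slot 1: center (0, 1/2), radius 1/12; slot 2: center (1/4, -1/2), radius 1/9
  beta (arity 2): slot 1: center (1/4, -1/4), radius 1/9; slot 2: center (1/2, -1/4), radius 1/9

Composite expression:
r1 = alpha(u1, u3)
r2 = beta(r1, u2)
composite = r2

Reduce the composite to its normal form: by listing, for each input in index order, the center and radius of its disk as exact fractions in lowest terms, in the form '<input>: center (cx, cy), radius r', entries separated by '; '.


u1: center (1/4, -7/36), radius 1/108; u2: center (1/2, -1/4), radius 1/9; u3: center (5/18, -11/36), radius 1/81

Affine substitution under beta: radii multiply and u-centers shift.
for u1, the 2-step affine chain lands on center (1/4, -7/36), radius 1/108
for u3, the 2-step affine chain lands on center (5/18, -11/36), radius 1/81
for u2, the 1-step affine chain lands on center (1/2, -1/4), radius 1/9


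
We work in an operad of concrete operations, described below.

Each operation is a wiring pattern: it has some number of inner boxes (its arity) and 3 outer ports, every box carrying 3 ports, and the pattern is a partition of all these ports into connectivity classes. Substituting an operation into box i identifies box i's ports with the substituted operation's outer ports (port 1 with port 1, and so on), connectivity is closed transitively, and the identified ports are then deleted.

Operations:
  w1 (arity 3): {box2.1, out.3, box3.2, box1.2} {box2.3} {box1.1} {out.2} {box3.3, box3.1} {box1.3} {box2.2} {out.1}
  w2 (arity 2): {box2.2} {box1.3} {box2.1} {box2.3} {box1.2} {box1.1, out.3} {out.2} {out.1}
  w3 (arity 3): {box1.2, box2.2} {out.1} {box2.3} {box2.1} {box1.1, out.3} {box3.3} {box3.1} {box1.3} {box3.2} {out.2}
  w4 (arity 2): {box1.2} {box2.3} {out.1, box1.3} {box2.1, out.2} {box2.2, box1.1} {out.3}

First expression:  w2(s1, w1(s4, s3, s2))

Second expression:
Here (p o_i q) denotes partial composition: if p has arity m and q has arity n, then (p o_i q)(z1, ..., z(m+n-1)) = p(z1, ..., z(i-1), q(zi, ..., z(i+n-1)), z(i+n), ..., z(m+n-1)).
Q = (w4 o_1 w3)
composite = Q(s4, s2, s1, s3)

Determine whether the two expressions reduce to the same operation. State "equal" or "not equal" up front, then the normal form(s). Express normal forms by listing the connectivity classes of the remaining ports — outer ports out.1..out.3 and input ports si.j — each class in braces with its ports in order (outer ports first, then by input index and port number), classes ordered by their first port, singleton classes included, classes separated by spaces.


not equal; first: {out.1} {out.2} {out.3, s1.1} {s1.2} {s1.3} {s2.1, s2.3} {s2.2, s3.1, s4.2} {s3.2} {s3.3} {s4.1} {s4.3}; second: {out.1, s4.1} {out.2, s3.1} {out.3} {s1.1} {s1.2} {s1.3} {s2.1} {s2.2, s4.2} {s2.3} {s3.2} {s3.3} {s4.3}


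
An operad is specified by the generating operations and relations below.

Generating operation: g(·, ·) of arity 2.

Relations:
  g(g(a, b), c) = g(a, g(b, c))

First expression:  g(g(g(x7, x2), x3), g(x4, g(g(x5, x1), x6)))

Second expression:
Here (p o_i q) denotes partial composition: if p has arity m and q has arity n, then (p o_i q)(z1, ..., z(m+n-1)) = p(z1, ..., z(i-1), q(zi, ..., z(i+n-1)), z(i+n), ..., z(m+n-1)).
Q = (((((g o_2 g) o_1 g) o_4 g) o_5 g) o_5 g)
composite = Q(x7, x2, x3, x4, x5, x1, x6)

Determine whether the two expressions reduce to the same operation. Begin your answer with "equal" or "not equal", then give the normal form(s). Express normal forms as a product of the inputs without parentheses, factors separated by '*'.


equal: each reduces to x7 * x2 * x3 * x4 * x5 * x1 * x6

In normal form, the first expression is x7 * x2 * x3 * x4 * x5 * x1 * x6
In normal form, the second expression is x7 * x2 * x3 * x4 * x5 * x1 * x6
The normal forms match — equal.


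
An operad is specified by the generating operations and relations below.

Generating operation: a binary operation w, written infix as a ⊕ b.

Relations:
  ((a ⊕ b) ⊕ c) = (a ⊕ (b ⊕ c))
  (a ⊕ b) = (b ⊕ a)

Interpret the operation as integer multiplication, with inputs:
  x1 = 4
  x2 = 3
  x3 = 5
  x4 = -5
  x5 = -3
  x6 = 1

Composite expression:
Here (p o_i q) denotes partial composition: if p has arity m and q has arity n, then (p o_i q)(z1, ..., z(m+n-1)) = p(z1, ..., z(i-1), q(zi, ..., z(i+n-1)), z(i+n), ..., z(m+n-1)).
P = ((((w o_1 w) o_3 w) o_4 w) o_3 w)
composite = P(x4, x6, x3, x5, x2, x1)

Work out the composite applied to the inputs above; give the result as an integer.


900

(x4 ⊕ x6) = -5
(x3 ⊕ x5) = -15
(x2 ⊕ x1) = 12
((x3 ⊕ x5) ⊕ (x2 ⊕ x1)) = -180
((x4 ⊕ x6) ⊕ ((x3 ⊕ x5) ⊕ (x2 ⊕ x1))) = 900


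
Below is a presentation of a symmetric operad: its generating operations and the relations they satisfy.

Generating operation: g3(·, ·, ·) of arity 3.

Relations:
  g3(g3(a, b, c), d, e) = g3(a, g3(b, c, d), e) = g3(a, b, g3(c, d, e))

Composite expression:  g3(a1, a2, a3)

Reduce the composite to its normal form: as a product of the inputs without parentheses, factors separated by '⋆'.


a1 ⋆ a2 ⋆ a3

Under associativity of g3, the answer is the a's in reading order.
g3(a1, a2, a3) unparenthesizes to a1 ⋆ a2 ⋆ a3


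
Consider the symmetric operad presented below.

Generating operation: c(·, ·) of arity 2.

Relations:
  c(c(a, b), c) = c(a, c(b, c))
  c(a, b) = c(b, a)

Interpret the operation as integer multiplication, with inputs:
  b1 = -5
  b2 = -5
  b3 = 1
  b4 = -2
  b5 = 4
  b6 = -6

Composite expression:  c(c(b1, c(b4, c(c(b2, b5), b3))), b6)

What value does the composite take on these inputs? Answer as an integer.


c(b2, b5) = -20
c(c(b2, b5), b3) = -20
c(b4, c(c(b2, b5), b3)) = 40
c(b1, c(b4, c(c(b2, b5), b3))) = -200
c(c(b1, c(b4, c(c(b2, b5), b3))), b6) = 1200

1200


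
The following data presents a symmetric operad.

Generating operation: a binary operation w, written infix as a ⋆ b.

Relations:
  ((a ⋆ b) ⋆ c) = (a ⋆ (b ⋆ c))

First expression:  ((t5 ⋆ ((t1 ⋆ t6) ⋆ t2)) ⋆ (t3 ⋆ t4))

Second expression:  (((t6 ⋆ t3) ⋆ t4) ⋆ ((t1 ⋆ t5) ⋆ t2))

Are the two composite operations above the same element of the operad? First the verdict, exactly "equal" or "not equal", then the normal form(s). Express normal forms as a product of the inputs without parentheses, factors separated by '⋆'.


not equal — first t5 ⋆ t1 ⋆ t6 ⋆ t2 ⋆ t3 ⋆ t4, second t6 ⋆ t3 ⋆ t4 ⋆ t1 ⋆ t5 ⋆ t2

The first expression reduces to t5 ⋆ t1 ⋆ t6 ⋆ t2 ⋆ t3 ⋆ t4
The second expression reduces to t6 ⋆ t3 ⋆ t4 ⋆ t1 ⋆ t5 ⋆ t2
The normal forms differ: not equal.


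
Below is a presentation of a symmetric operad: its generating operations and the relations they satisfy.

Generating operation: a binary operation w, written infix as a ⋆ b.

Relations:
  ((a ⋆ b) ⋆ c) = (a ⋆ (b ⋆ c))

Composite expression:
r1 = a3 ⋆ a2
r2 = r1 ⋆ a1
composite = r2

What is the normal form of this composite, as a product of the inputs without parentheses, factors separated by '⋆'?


a3 ⋆ a2 ⋆ a1

All parenthesizations of w agree; list the a-inputs left to right.
(a3 ⋆ a2) unparenthesizes to a3 ⋆ a2
((a3 ⋆ a2) ⋆ a1) unparenthesizes to a3 ⋆ a2 ⋆ a1


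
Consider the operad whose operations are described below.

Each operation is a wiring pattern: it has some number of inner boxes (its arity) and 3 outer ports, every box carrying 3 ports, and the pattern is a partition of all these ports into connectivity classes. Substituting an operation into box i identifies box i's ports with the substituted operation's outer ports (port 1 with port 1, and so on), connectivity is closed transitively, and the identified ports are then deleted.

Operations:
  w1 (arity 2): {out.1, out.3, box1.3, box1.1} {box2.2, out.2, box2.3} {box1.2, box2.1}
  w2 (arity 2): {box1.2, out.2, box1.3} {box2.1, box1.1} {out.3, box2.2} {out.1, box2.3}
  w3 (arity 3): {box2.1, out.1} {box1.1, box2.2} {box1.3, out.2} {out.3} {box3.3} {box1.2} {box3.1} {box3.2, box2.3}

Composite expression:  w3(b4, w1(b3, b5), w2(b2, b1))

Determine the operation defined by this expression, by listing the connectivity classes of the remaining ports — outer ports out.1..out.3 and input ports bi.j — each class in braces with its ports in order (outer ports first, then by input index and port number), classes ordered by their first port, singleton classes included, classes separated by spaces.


Treat the ports identified at w3 as solder joints: merge, then drop.
w1 over (b3, b5) gives {out.1, out.3, b3.1, b3.3} {out.2, b5.2, b5.3} {b3.2, b5.1}, out.j being that stage's outer ports
w2 over (b2, b1) gives {out.1, b1.3} {out.2, b2.2, b2.3} {out.3, b1.2} {b1.1, b2.1}, out.j being that stage's outer ports
w3 over (b4, b3, b5, b2, b1) gives {out.1, b2.2, b2.3, b3.1, b3.3} {out.2, b4.3} {out.3} {b1.1, b2.1} {b1.2} {b1.3} {b3.2, b5.1} {b4.1, b5.2, b5.3} {b4.2}, out.j being that stage's outer ports

{out.1, b2.2, b2.3, b3.1, b3.3} {out.2, b4.3} {out.3} {b1.1, b2.1} {b1.2} {b1.3} {b3.2, b5.1} {b4.1, b5.2, b5.3} {b4.2}


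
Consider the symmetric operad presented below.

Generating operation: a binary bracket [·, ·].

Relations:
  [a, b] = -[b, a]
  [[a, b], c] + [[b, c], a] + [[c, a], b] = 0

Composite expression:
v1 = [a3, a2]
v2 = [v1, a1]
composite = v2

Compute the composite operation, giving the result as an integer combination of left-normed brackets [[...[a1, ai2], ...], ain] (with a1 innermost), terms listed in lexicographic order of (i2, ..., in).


[[a1, a2], a3] - [[a1, a3], a2]

In the tensor algebra, words opening a1 carry the a1-anchored form.
Composite bracket: [[a3, a2], a1]
Expanding via [a, b] = ab - ba: 4 signed words (2^2 = 4).
Words beginning with a1 determine it all:
  word a1a2a3 has sign +1, contributing +[[a1, a2], a3]
  word a1a3a2 has sign -1, contributing -[[a1, a3], a2]


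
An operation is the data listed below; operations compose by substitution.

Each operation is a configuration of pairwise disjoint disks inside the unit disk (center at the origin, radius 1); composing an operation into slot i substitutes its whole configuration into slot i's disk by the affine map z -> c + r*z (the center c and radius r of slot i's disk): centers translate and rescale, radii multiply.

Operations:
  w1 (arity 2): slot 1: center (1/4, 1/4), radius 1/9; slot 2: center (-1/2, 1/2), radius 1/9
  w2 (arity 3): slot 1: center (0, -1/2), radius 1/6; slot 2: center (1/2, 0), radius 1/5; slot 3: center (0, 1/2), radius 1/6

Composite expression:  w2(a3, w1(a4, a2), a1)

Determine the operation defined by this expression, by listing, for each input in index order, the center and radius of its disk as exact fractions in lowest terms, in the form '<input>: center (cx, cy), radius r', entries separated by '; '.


Follow each a-input down from w2: c' goes to c + r*c', radius to r*r'.
a3 passes through 1 substitution, ending at center (0, -1/2), radius 1/6
a4 passes through 2 substitutions, ending at center (11/20, 1/20), radius 1/45
a2 passes through 2 substitutions, ending at center (2/5, 1/10), radius 1/45
a1 passes through 1 substitution, ending at center (0, 1/2), radius 1/6

a1: center (0, 1/2), radius 1/6; a2: center (2/5, 1/10), radius 1/45; a3: center (0, -1/2), radius 1/6; a4: center (11/20, 1/20), radius 1/45


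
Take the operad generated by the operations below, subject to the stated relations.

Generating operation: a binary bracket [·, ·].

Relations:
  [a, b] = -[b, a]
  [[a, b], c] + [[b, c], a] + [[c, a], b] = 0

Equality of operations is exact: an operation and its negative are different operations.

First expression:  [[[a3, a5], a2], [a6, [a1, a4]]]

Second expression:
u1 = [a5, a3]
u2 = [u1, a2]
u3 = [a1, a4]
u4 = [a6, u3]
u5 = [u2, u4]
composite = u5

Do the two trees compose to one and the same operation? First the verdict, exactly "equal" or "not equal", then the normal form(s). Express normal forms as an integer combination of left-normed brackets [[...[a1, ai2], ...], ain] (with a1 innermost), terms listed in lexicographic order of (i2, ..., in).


not equal: they reduce to -[[[[[a1, a4], a6], a2], a3], a5] + [[[[[a1, a4], a6], a2], a5], a3] + [[[[[a1, a4], a6], a3], a5], a2] - [[[[[a1, a4], a6], a5], a3], a2] and [[[[[a1, a4], a6], a2], a3], a5] - [[[[[a1, a4], a6], a2], a5], a3] - [[[[[a1, a4], a6], a3], a5], a2] + [[[[[a1, a4], a6], a5], a3], a2]

The first expression, normalized: -[[[[[a1, a4], a6], a2], a3], a5] + [[[[[a1, a4], a6], a2], a5], a3] + [[[[[a1, a4], a6], a3], a5], a2] - [[[[[a1, a4], a6], a5], a3], a2]
The second expression, normalized: [[[[[a1, a4], a6], a2], a3], a5] - [[[[[a1, a4], a6], a2], a5], a3] - [[[[[a1, a4], a6], a3], a5], a2] + [[[[[a1, a4], a6], a5], a3], a2]
Different reductions; not equal.


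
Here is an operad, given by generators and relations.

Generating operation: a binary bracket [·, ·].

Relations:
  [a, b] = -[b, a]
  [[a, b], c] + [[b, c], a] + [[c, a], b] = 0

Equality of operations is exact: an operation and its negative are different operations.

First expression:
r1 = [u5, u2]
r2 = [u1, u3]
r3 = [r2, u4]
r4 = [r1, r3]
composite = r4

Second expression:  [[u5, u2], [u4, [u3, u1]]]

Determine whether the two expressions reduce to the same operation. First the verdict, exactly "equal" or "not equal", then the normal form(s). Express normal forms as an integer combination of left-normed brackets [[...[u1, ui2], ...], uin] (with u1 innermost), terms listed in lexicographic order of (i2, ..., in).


equal; both compose to [[[[u1, u3], u4], u2], u5] - [[[[u1, u3], u4], u5], u2]

Normal form of the first expression: [[[[u1, u3], u4], u2], u5] - [[[[u1, u3], u4], u5], u2]
Normal form of the second expression: [[[[u1, u3], u4], u2], u5] - [[[[u1, u3], u4], u5], u2]
One common form — equal.


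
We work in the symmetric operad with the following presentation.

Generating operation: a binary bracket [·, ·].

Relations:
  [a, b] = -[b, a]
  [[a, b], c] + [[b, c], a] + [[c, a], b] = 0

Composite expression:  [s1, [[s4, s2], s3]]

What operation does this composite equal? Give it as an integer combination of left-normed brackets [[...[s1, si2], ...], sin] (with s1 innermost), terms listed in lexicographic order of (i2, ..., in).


-[[[s1, s2], s4], s3] + [[[s1, s3], s2], s4] - [[[s1, s3], s4], s2] + [[[s1, s4], s2], s3]


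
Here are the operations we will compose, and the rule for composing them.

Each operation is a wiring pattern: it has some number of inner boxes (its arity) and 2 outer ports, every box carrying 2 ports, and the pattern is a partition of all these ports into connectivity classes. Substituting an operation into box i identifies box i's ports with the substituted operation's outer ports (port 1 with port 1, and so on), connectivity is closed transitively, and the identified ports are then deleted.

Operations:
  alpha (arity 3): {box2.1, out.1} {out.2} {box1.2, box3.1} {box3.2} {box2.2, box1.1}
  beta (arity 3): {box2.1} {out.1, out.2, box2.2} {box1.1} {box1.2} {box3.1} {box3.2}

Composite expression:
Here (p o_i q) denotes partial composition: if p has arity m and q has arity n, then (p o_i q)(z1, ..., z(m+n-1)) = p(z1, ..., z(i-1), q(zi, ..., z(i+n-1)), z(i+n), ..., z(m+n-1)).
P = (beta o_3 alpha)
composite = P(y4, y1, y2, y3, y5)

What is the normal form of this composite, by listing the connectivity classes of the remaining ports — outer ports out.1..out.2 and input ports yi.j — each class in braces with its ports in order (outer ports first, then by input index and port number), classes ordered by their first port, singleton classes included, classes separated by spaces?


Two ports join when wires chain via beta-identified ports.
alpha over (y2, y3, y5) gives {out.1, y3.1} {out.2} {y2.1, y3.2} {y2.2, y5.1} {y5.2}, out.j being that stage's outer ports
beta over (y4, y1, y2, y3, y5) gives {out.1, out.2, y1.2} {y1.1} {y2.1, y3.2} {y2.2, y5.1} {y3.1} {y4.1} {y4.2} {y5.2}, out.j being that stage's outer ports

{out.1, out.2, y1.2} {y1.1} {y2.1, y3.2} {y2.2, y5.1} {y3.1} {y4.1} {y4.2} {y5.2}


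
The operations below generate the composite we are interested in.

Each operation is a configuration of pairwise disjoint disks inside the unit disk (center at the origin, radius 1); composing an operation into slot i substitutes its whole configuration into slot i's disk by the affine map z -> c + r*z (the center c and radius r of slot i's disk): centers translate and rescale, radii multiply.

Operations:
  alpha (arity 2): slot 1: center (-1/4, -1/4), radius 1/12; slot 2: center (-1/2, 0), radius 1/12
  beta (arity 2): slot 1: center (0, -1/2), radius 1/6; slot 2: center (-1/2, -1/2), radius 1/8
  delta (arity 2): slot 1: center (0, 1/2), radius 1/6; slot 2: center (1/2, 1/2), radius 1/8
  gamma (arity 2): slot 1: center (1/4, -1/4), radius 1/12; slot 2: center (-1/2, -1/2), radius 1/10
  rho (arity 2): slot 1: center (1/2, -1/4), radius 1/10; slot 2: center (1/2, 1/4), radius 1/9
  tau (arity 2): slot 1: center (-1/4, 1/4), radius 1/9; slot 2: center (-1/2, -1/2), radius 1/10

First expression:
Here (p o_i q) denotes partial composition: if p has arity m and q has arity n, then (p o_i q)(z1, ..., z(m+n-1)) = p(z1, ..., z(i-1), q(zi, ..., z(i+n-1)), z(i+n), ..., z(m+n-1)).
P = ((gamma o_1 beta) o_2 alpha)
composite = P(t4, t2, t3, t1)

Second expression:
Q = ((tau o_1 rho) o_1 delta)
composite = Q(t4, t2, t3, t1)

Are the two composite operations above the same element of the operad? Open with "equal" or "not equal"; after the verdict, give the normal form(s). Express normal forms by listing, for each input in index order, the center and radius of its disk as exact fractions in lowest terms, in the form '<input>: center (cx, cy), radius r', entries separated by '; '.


not equal; first: t1: center (-1/2, -1/2), radius 1/10; t2: center (79/384, -113/384), radius 1/1152; t3: center (13/64, -7/24), radius 1/1152; t4: center (1/4, -7/24), radius 1/72; second: t1: center (-1/2, -1/2), radius 1/10; t2: center (-17/90, 41/180), radius 1/720; t3: center (-7/36, 5/18), radius 1/81; t4: center (-7/36, 41/180), radius 1/540

The first expression, normalized: t1: center (-1/2, -1/2), radius 1/10; t2: center (79/384, -113/384), radius 1/1152; t3: center (13/64, -7/24), radius 1/1152; t4: center (1/4, -7/24), radius 1/72
The second expression, normalized: t1: center (-1/2, -1/2), radius 1/10; t2: center (-17/90, 41/180), radius 1/720; t3: center (-7/36, 5/18), radius 1/81; t4: center (-7/36, 41/180), radius 1/540
They disagree, so not equal.
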